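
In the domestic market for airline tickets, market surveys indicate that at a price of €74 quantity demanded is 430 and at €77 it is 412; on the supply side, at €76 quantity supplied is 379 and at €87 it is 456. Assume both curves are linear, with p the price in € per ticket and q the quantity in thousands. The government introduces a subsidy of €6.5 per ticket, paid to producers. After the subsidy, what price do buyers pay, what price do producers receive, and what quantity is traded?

Demand slope: (412 − 430)/(77 − 74) = -6, so qd = 874 − 6p.
Supply slope: (456 − 379)/(87 − 76) = 7, so qs = 7p − 153.
Without the subsidy, 874 − 6p = 7p − 153 gives 13p = 1027, so p* = €79 and q* = 400.
With a per-unit subsidy paid to producers, each receives p + 6.5 per unit sold, so supply becomes qs = 7(p + 6.5) − 153.
New equilibrium: buyers pay €75.5, producers receive €82, q = 421. (Wedge: pb − ps = −6.5.)

Buyers pay €75.5; producers receive €82; quantity = 421.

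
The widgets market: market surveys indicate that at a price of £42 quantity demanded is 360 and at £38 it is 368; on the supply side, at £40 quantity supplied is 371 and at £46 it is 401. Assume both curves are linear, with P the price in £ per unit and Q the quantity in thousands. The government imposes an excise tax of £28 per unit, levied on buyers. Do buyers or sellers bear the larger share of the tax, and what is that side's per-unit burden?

Buyers bear the larger share: £20 per unit.

Demand slope: (368 − 360)/(38 − 42) = -2, so Qd = 444 − 2P.
Supply slope: (401 − 371)/(46 − 40) = 5, so Qs = 5P + 171.
Without the tax, 444 − 2P = 5P + 171 gives 7P = 273, so P* = £39 and Q* = 366.
With the tax collected from buyers, demand (in seller-price terms) shifts: Qd = 444 − 2(P + 28).
Solving gives Q = 326 with buyers paying £59 and sellers receiving £31 (the £28 wedge).
Per-unit burden: buyers £20, sellers £8.
Buyers take the larger share because demand is less price-elastic here (demand slope 2 vs supply slope 5).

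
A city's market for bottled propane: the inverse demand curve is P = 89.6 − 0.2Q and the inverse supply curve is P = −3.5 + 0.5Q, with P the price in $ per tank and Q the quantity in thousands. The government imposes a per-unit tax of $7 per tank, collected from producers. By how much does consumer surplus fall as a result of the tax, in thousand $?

Consumer surplus falls by $256 thousand.

Inverting to Q(P) form: Qd = 448 − 5P; Qs = 2P + 7.
Without the tax, 448 − 5P = 2P + 7 gives 7P = 441, so P* = $63 and Q* = 133.
With the tax collected from producers, supply shifts: Qs = 2(P − 7) + 7.
New equilibrium: consumers pay $65, producers receive $58, Q = 123. (Wedge: Pb − Ps = 7.)
ΔCS is the trapezoid between Q = 123 and Q = 133 of height $2: ½ · (133 + 123) · 2 = $256.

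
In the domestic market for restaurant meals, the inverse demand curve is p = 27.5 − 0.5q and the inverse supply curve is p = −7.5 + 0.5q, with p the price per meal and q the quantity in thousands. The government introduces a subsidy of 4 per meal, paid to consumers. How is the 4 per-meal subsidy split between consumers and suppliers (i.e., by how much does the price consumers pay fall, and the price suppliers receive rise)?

Consumers gain 2 per meal; suppliers gain 2 per meal.

Inverting to q(p) form: qd = 55 − 2p; qs = 2p + 15.
Without the subsidy, 55 − 2p = 2p + 15 gives 4p = 40, so p* = 10 and q* = 35.
With a per-unit subsidy paid to consumers, each effectively pays p − 4, so demand becomes qd = 55 − 2(p − 4).
New equilibrium: consumers pay 8, suppliers receive 12, q = 39. (Wedge: pb − ps = −4.)
Gain to consumers: 2; to suppliers: 2. (They sum to 4.)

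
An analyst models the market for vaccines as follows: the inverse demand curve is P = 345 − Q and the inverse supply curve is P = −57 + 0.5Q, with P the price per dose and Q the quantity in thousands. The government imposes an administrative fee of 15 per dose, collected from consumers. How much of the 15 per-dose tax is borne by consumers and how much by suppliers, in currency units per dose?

Consumers bear 10 per dose; suppliers bear 5 per dose.

Rewrite in direct form: Qd = 345 − P and Qs = 2P + 114.
Before the tax: set 345 − P = 2P + 114 → P* = 77, Q* = 268.
With the tax collected from consumers, demand (in seller-price terms) shifts: Qd = 345 − (P + 15).
Solving gives Q = 258 with consumers paying 87 and suppliers receiving 72 (the 15 wedge).
Burden on consumers: 10; on suppliers: 5. (They sum to 15.)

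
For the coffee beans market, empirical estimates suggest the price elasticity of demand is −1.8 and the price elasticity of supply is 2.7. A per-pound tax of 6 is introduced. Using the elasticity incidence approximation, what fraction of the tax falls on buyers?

Incidence ratio: buyers' share ≈ εs / (εs + |εd|) = 2.7 / (2.7 + 1.8) = 0.6.
Supply is the more elastic side, so buyers bear the larger share.

Buyers' share ≈ 0.6.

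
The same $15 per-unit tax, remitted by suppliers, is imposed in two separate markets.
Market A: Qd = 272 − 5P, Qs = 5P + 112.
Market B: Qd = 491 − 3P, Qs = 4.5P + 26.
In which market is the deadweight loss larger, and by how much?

Market A, by $78.75.

Market A: pre-tax P* = $16, Q* = 192; post-tax Q = 154.5; deadweight loss = $281.25.
Market B: pre-tax P* = $62, Q* = 305; post-tax Q = 278; deadweight loss = $202.5.
Difference: $281.25 vs $202.5 → market A is larger by $78.75.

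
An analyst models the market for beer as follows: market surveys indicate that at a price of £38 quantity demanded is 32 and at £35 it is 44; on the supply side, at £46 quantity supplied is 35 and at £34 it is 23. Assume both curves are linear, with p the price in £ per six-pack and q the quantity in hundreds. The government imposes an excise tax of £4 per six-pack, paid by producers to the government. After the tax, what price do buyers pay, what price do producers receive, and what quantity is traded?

Buyers pay £39.8; producers receive £35.8; quantity = 24.8.

Demand slope: (44 − 32)/(35 − 38) = -4, so qd = 184 − 4p.
Supply slope: (23 − 35)/(34 − 46) = 1, so qs = p − 11.
Before the tax: set 184 − 4p = p − 11 → p* = £39, q* = 28.
With the tax collected from producers, supply shifts: qs = (p − 4) − 11.
Solving gives q = 24.8 with buyers paying £39.8 and producers receiving £35.8 (the £4 wedge).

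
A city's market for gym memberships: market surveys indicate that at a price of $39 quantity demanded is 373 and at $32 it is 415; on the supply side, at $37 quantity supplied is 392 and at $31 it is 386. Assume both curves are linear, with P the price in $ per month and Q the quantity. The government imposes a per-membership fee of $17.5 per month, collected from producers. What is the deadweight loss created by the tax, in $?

Deadweight loss = $131.25.

Demand slope: (415 − 373)/(32 − 39) = -6, so Qd = 607 − 6P.
Supply slope: (386 − 392)/(31 − 37) = 1, so Qs = P + 355.
Before the tax: set 607 − 6P = P + 355 → P* = $36, Q* = 391.
With the tax collected from producers, supply shifts: Qs = (P − 17.5) + 355.
Solving gives Q = 376 with buyers paying $38.5 and producers receiving $21 (the $17.5 wedge).
Quantity falls by |ΔQ| = |391 − 376| = 15.
DWL = ½ · t · |ΔQ| = ½ · 17.5 · 15 = $131.25.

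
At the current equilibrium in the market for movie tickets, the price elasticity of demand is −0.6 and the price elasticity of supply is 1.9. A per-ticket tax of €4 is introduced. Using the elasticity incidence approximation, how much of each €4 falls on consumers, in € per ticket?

Consumers bear ≈ €3.04 per ticket.

Incidence ratio: consumers' share ≈ εs / (εs + |εd|) = 1.9 / (1.9 + 0.6) = 0.76.
So consumers bear ≈ 0.76 × €4 = €3.04; suppliers bear €0.96.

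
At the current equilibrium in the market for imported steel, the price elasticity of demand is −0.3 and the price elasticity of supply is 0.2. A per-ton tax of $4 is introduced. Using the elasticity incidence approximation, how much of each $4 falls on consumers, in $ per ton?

Incidence ratio: consumers' share ≈ εs / (εs + |εd|) = 0.2 / (0.2 + 0.3) = 0.4.
So consumers bear ≈ 0.4 × $4 = $1.6; producers bear $2.4.

Consumers bear ≈ $1.6 per ton.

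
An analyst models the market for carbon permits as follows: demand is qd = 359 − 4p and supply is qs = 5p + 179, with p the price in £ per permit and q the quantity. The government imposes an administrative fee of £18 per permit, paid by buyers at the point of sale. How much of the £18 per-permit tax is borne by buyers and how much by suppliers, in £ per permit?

Before the tax: set 359 − 4p = 5p + 179 → p* = £20, q* = 279.
With the tax collected from buyers, demand (in seller-price terms) shifts: qd = 359 − 4(p + 18).
Solving gives q = 239 with buyers paying £30 and suppliers receiving £12 (the £18 wedge).
Burden on buyers: £10; on suppliers: £8. (They sum to £18.)

Buyers bear £10 per permit; suppliers bear £8 per permit.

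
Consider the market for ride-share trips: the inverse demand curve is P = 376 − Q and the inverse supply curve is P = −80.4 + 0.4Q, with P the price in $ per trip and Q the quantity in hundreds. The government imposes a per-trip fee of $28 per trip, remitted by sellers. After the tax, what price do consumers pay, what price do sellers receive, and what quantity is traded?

Inverting to Q(P) form: Qd = 376 − P; Qs = 2.5P + 201.
Without the tax, 376 − P = 2.5P + 201 gives 3.5P = 175, so P* = $50 and Q* = 326.
With the tax collected from sellers, supply shifts: Qs = 2.5(P − 28) + 201.
Solving gives Q = 306 with consumers paying $70 and sellers receiving $42 (the $28 wedge).
The less price-elastic side of the market bears the larger share of a per-unit tax.

Consumers pay $70; sellers receive $42; quantity = 306.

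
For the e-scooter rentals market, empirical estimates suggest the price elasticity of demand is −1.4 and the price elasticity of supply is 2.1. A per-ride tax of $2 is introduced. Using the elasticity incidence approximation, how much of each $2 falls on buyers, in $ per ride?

Incidence ratio: buyers' share ≈ εs / (εs + |εd|) = 2.1 / (2.1 + 1.4) = 0.6.
So buyers bear ≈ 0.6 × $2 = $1.2; suppliers bear $0.8.

Buyers bear ≈ $1.2 per ride.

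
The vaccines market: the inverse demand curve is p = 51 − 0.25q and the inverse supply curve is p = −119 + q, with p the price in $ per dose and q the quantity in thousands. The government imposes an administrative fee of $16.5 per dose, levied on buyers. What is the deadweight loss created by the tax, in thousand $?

Inverting to q(p) form: qd = 204 − 4p; qs = p + 119.
Without the tax, 204 − 4p = p + 119 gives 5p = 85, so p* = $17 and q* = 136.
With the tax collected from buyers, demand (in seller-price terms) shifts: qd = 204 − 4(p + 16.5).
Solving gives q = 122.8 with buyers paying $20.3 and sellers receiving $3.8 (the $16.5 wedge).
Quantity falls by |ΔQ| = |136 − 122.8| = 13.2.
DWL = ½ · t · |ΔQ| = ½ · 16.5 · 13.2 = $108.9.

Deadweight loss = $108.9 thousand.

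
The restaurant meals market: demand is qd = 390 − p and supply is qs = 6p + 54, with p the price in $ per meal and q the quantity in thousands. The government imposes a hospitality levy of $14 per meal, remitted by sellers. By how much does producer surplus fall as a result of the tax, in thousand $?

Before the tax: set 390 − p = 6p + 54 → p* = $48, q* = 342.
With the tax collected from sellers, supply shifts: qs = 6(p − 14) + 54.
Solving gives q = 330 with buyers paying $60 and sellers receiving $46 (the $14 wedge).
ΔPS is the trapezoid between Q = 330 and Q = 342 of height $2: ½ · (342 + 330) · 2 = $672.

Producer surplus falls by $672 thousand.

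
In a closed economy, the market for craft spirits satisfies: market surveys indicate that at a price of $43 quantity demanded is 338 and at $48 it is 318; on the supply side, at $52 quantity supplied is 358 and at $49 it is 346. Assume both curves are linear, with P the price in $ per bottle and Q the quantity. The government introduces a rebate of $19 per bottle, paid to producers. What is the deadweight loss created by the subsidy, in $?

Demand slope: (318 − 338)/(48 − 43) = -4, so Qd = 510 − 4P.
Supply slope: (346 − 358)/(49 − 52) = 4, so Qs = 4P + 150.
Without the subsidy, 510 − 4P = 4P + 150 gives 8P = 360, so P* = $45 and Q* = 330.
With a per-unit subsidy paid to producers, each receives P + 19 per unit sold, so supply becomes Qs = 4(P + 19) + 150.
New equilibrium: consumers pay $35.5, producers receive $54.5, Q = 368. (Wedge: Pb − Ps = −19.)
Quantity rises by |ΔQ| = |330 − 368| = 38.
DWL = ½ · t · |ΔQ| = ½ · 19 · 38 = $361.

Deadweight loss = $361.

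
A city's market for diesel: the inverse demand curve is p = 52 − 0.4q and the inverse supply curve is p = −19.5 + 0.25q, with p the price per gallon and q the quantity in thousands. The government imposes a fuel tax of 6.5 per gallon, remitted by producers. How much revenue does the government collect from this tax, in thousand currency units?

Rewrite in direct form: qd = 130 − 2.5p and qs = 4p + 78.
Without the tax, 130 − 2.5p = 4p + 78 gives 6.5p = 52, so p* = 8 and q* = 110.
With the tax collected from producers, supply shifts: qs = 4(p − 6.5) + 78.
Solving gives q = 100 with buyers paying 12 and producers receiving 5.5 (the 6.5 wedge).
Revenue = t · Q = 6.5 · 100 = 650.

Tax revenue = 650 thousand.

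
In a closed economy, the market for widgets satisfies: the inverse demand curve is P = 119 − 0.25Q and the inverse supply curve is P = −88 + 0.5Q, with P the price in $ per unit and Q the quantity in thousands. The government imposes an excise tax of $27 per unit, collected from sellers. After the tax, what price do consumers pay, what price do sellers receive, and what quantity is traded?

Inverting to Q(P) form: Qd = 476 − 4P; Qs = 2P + 176.
Before the tax: set 476 − 4P = 2P + 176 → P* = $50, Q* = 276.
With the tax collected from sellers, supply shifts: Qs = 2(P − 27) + 176.
New equilibrium: consumers pay $59, sellers receive $32, Q = 240. (Wedge: Pb − Ps = 27.)

Consumers pay $59; sellers receive $32; quantity = 240.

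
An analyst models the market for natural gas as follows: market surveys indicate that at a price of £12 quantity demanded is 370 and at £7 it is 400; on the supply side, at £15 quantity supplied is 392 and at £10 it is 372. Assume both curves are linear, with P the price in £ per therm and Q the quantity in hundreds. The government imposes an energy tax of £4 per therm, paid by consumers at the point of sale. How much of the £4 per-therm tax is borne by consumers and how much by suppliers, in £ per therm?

Consumers bear £1.6 per therm; suppliers bear £2.4 per therm.

Demand slope: (400 − 370)/(7 − 12) = -6, so Qd = 442 − 6P.
Supply slope: (372 − 392)/(10 − 15) = 4, so Qs = 4P + 332.
Before the tax: set 442 − 6P = 4P + 332 → P* = £11, Q* = 376.
With the tax collected from consumers, demand (in seller-price terms) shifts: Qd = 442 − 6(P + 4).
Solving gives Q = 366.4 with consumers paying £12.6 and suppliers receiving £8.6 (the £4 wedge).
Burden on consumers: £1.6; on suppliers: £2.4. (They sum to £4.)
The less price-elastic side of the market bears the larger share of a per-unit tax.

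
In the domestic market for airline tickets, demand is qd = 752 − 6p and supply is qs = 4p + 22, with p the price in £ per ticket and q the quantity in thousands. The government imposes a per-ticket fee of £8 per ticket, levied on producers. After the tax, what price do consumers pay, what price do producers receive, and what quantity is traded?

Consumers pay £76.2; producers receive £68.2; quantity = 294.8.

Without the tax, 752 − 6p = 4p + 22 gives 10p = 730, so p* = £73 and q* = 314.
With the tax collected from producers, supply shifts: qs = 4(p − 8) + 22.
New equilibrium: consumers pay £76.2, producers receive £68.2, q = 294.8. (Wedge: pb − ps = 8.)
The less price-elastic side of the market bears the larger share of a per-unit tax.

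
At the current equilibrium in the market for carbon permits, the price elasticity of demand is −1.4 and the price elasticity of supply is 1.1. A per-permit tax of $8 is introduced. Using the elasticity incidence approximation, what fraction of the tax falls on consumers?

Incidence ratio: consumers' share ≈ εs / (εs + |εd|) = 1.1 / (1.1 + 1.4) = 0.44.
Supply is the less elastic side, so consumers bear the smaller share.

Consumers' share ≈ 0.44.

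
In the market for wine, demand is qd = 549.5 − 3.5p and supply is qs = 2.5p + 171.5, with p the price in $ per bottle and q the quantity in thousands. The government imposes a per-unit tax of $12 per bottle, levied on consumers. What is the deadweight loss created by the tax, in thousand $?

Before the tax: set 549.5 − 3.5p = 2.5p + 171.5 → p* = $63, q* = 329.
With the tax collected from consumers, demand (in seller-price terms) shifts: qd = 549.5 − 3.5(p + 12).
Solving gives q = 311.5 with consumers paying $68 and sellers receiving $56 (the $12 wedge).
Quantity falls by |ΔQ| = |329 − 311.5| = 17.5.
DWL = ½ · t · |ΔQ| = ½ · 12 · 17.5 = $105.

Deadweight loss = $105 thousand.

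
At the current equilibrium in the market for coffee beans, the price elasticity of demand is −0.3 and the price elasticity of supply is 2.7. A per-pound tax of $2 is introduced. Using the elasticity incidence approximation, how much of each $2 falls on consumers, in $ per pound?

Incidence ratio: consumers' share ≈ εs / (εs + |εd|) = 2.7 / (2.7 + 0.3) = 0.9.
So consumers bear ≈ 0.9 × $2 = $1.8; suppliers bear $0.2.

Consumers bear ≈ $1.8 per pound.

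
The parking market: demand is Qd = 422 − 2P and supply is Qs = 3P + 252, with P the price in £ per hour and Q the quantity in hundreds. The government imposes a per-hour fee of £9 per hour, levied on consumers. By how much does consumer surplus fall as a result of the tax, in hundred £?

Without the tax, 422 − 2P = 3P + 252 gives 5P = 170, so P* = £34 and Q* = 354.
With the tax collected from consumers, demand (in seller-price terms) shifts: Qd = 422 − 2(P + 9).
New equilibrium: consumers pay £39.4, sellers receive £30.4, Q = 343.2. (Wedge: Pb − Ps = 9.)
ΔCS is the trapezoid between Q = 343.2 and Q = 354 of height £5.4: ½ · (354 + 343.2) · 5.4 = £1882.44.

Consumer surplus falls by £1882.44 hundred.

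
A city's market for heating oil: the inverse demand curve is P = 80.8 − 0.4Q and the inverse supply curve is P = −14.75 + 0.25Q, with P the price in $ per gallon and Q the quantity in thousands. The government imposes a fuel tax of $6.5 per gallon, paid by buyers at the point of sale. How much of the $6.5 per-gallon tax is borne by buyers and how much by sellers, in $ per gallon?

Inverting to Q(P) form: Qd = 202 − 2.5P; Qs = 4P + 59.
Without the tax, 202 − 2.5P = 4P + 59 gives 6.5P = 143, so P* = $22 and Q* = 147.
With the tax collected from buyers, demand (in seller-price terms) shifts: Qd = 202 − 2.5(P + 6.5).
Solving gives Q = 137 with buyers paying $26 and sellers receiving $19.5 (the $6.5 wedge).
Burden on buyers: $4; on sellers: $2.5. (They sum to $6.5.)
The less price-elastic side of the market bears the larger share of a per-unit tax.

Buyers bear $4 per gallon; sellers bear $2.5 per gallon.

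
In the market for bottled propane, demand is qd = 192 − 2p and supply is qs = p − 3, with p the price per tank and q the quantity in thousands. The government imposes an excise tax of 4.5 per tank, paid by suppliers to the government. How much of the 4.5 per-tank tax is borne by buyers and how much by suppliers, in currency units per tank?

Buyers bear 1.5 per tank; suppliers bear 3 per tank.

Before the tax: set 192 − 2p = p − 3 → p* = 65, q* = 62.
With the tax collected from suppliers, supply shifts: qs = (p − 4.5) − 3.
Solving gives q = 59 with buyers paying 66.5 and suppliers receiving 62 (the 4.5 wedge).
Burden on buyers: 1.5; on suppliers: 3. (They sum to 4.5.)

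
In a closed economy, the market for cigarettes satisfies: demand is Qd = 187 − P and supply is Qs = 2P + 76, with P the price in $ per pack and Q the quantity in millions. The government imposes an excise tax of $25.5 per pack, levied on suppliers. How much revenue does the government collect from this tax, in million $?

Without the tax, 187 − P = 2P + 76 gives 3P = 111, so P* = $37 and Q* = 150.
With the tax collected from suppliers, supply shifts: Qs = 2(P − 25.5) + 76.
Solving gives Q = 133 with buyers paying $54 and suppliers receiving $28.5 (the $25.5 wedge).
Revenue = t · Q = 25.5 · 133 = $3391.5.

Tax revenue = $3391.5 million.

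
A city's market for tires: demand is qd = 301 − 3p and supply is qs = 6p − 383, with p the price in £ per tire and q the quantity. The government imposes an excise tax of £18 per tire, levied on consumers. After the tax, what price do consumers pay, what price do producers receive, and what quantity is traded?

Without the tax, 301 − 3p = 6p − 383 gives 9p = 684, so p* = £76 and q* = 73.
With the tax collected from consumers, demand (in seller-price terms) shifts: qd = 301 − 3(p + 18).
New equilibrium: consumers pay £88, producers receive £70, q = 37. (Wedge: pb − ps = 18.)

Consumers pay £88; producers receive £70; quantity = 37.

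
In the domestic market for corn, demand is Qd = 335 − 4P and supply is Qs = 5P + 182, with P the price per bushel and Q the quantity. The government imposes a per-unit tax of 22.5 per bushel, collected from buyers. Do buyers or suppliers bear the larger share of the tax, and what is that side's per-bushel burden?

Without the tax, 335 − 4P = 5P + 182 gives 9P = 153, so P* = 17 and Q* = 267.
With the tax collected from buyers, demand (in seller-price terms) shifts: Qd = 335 − 4(P + 22.5).
New equilibrium: buyers pay 29.5, suppliers receive 7, Q = 217. (Wedge: Pb − Ps = 22.5.)
Per-bushel burden: buyers 12.5, suppliers 10.
Buyers take the larger share because demand is less price-elastic here (demand slope 4 vs supply slope 5).
The less price-elastic side of the market bears the larger share of a per-unit tax.

Buyers bear the larger share: 12.5 per bushel.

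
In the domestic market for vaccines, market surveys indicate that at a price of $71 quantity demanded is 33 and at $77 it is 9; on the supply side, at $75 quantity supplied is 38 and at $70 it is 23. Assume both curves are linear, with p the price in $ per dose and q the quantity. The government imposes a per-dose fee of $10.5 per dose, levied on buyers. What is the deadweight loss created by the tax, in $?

Deadweight loss = $94.5.

Demand slope: (9 − 33)/(77 − 71) = -4, so qd = 317 − 4p.
Supply slope: (23 − 38)/(70 − 75) = 3, so qs = 3p − 187.
Before the tax: set 317 − 4p = 3p − 187 → p* = $72, q* = 29.
With the tax collected from buyers, demand (in seller-price terms) shifts: qd = 317 − 4(p + 10.5).
Solving gives q = 11 with buyers paying $76.5 and producers receiving $66 (the $10.5 wedge).
Quantity falls by |ΔQ| = |29 − 11| = 18.
DWL = ½ · t · |ΔQ| = ½ · 10.5 · 18 = $94.5.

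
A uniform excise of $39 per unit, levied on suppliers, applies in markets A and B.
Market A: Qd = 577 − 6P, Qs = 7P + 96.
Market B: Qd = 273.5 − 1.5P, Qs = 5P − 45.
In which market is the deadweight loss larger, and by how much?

Market A: pre-tax P* = $37, Q* = 355; post-tax Q = 229; deadweight loss = $2457.
Market B: pre-tax P* = $49, Q* = 200; post-tax Q = 155; deadweight loss = $877.5.
Difference: $2457 vs $877.5 → market A is larger by $1579.5.

Market A, by $1579.5.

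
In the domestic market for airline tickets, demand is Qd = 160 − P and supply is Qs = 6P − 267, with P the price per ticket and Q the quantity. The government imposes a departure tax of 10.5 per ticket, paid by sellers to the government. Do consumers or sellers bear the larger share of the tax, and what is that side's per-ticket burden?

Before the tax: set 160 − P = 6P − 267 → P* = 61, Q* = 99.
With the tax collected from sellers, supply shifts: Qs = 6(P − 10.5) − 267.
New equilibrium: consumers pay 70, sellers receive 59.5, Q = 90. (Wedge: Pb − Ps = 10.5.)
Per-ticket burden: consumers 9, sellers 1.5.
Consumers take the larger share because demand is less price-elastic here (demand slope 1 vs supply slope 6).

Consumers bear the larger share: 9 per ticket.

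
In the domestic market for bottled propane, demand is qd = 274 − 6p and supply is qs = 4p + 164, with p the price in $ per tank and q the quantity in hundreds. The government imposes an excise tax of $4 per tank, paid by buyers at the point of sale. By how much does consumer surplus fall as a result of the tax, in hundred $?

Consumer surplus falls by $325.12 hundred.

Before the tax: set 274 − 6p = 4p + 164 → p* = $11, q* = 208.
With the tax collected from buyers, demand (in seller-price terms) shifts: qd = 274 − 6(p + 4).
New equilibrium: buyers pay $12.6, sellers receive $8.6, q = 198.4. (Wedge: pb − ps = 4.)
ΔCS is the trapezoid between Q = 198.4 and Q = 208 of height $1.6: ½ · (208 + 198.4) · 1.6 = $325.12.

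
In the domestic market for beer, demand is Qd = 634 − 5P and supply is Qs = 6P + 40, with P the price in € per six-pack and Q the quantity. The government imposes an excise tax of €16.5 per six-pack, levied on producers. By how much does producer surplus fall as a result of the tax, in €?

Producer surplus falls by €2561.25.

Without the tax, 634 − 5P = 6P + 40 gives 11P = 594, so P* = €54 and Q* = 364.
With the tax collected from producers, supply shifts: Qs = 6(P − 16.5) + 40.
Solving gives Q = 319 with buyers paying €63 and producers receiving €46.5 (the €16.5 wedge).
ΔPS is the trapezoid between Q = 319 and Q = 364 of height €7.5: ½ · (364 + 319) · 7.5 = €2561.25.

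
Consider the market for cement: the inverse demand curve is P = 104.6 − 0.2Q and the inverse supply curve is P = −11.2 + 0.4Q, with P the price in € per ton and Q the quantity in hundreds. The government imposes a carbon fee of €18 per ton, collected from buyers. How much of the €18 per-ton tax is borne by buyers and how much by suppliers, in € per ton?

Rewrite in direct form: Qd = 523 − 5P and Qs = 2.5P + 28.
Before the tax: set 523 − 5P = 2.5P + 28 → P* = €66, Q* = 193.
With the tax collected from buyers, demand (in seller-price terms) shifts: Qd = 523 − 5(P + 18).
New equilibrium: buyers pay €72, suppliers receive €54, Q = 163. (Wedge: Pb − Ps = 18.)
Burden on buyers: €6; on suppliers: €12. (They sum to €18.)
The less price-elastic side of the market bears the larger share of a per-unit tax.

Buyers bear €6 per ton; suppliers bear €12 per ton.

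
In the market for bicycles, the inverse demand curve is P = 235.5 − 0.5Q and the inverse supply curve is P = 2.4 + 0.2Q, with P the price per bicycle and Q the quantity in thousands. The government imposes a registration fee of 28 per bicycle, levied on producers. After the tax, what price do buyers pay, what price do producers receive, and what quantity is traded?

Buyers pay 89; producers receive 61; quantity = 293.

Rewrite in direct form: Qd = 471 − 2P and Qs = 5P − 12.
Without the tax, 471 − 2P = 5P − 12 gives 7P = 483, so P* = 69 and Q* = 333.
With the tax collected from producers, supply shifts: Qs = 5(P − 28) − 12.
Solving gives Q = 293 with buyers paying 89 and producers receiving 61 (the 28 wedge).
The less price-elastic side of the market bears the larger share of a per-unit tax.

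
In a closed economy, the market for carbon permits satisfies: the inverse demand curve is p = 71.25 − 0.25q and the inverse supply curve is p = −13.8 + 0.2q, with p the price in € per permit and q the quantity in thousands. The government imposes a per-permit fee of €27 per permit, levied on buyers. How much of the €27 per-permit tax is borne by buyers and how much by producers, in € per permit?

Rewrite in direct form: qd = 285 − 4p and qs = 5p + 69.
Before the tax: set 285 − 4p = 5p + 69 → p* = €24, q* = 189.
With the tax collected from buyers, demand (in seller-price terms) shifts: qd = 285 − 4(p + 27).
Solving gives q = 129 with buyers paying €39 and producers receiving €12 (the €27 wedge).
Burden on buyers: €15; on producers: €12. (They sum to €27.)

Buyers bear €15 per permit; producers bear €12 per permit.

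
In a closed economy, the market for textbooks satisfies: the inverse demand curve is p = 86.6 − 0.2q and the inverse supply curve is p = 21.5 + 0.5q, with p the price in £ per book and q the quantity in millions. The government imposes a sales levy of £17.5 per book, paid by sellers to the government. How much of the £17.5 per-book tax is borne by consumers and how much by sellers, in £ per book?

Rewrite in direct form: qd = 433 − 5p and qs = 2p − 43.
Without the tax, 433 − 5p = 2p − 43 gives 7p = 476, so p* = £68 and q* = 93.
With the tax collected from sellers, supply shifts: qs = 2(p − 17.5) − 43.
Solving gives q = 68 with consumers paying £73 and sellers receiving £55.5 (the £17.5 wedge).
Burden on consumers: £5; on sellers: £12.5. (They sum to £17.5.)

Consumers bear £5 per book; sellers bear £12.5 per book.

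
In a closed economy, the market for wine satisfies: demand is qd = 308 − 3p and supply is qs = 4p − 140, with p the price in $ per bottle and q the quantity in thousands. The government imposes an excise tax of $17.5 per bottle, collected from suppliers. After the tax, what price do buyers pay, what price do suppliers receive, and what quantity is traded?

Without the tax, 308 − 3p = 4p − 140 gives 7p = 448, so p* = $64 and q* = 116.
With the tax collected from suppliers, supply shifts: qs = 4(p − 17.5) − 140.
New equilibrium: buyers pay $74, suppliers receive $56.5, q = 86. (Wedge: pb − ps = 17.5.)
The less price-elastic side of the market bears the larger share of a per-unit tax.

Buyers pay $74; suppliers receive $56.5; quantity = 86.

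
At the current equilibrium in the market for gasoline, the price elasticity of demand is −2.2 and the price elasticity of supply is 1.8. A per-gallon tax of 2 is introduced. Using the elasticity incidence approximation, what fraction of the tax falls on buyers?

Incidence ratio: buyers' share ≈ εs / (εs + |εd|) = 1.8 / (1.8 + 2.2) = 0.45.
Supply is the less elastic side, so buyers bear the smaller share.

Buyers' share ≈ 0.45.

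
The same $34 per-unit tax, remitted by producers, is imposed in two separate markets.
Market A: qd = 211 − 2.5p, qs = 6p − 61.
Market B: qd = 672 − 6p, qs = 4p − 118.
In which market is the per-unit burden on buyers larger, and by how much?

Market A: pre-tax p* = $32, q* = 131; post-tax q = 71; per-unit burden on buyers = $24.
Market B: pre-tax p* = $79, q* = 198; post-tax q = 116.4; per-unit burden on buyers = $13.6.
Difference: $24 vs $13.6 → market A is larger by $10.4.

Market A, by $10.4.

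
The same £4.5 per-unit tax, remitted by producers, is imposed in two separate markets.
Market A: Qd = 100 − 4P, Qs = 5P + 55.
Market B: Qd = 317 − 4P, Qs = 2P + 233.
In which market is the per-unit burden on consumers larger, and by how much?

Market A, by £1.

Market A: pre-tax P* = £5, Q* = 80; post-tax Q = 70; per-unit burden on consumers = £2.5.
Market B: pre-tax P* = £14, Q* = 261; post-tax Q = 255; per-unit burden on consumers = £1.5.
Difference: £2.5 vs £1.5 → market A is larger by £1.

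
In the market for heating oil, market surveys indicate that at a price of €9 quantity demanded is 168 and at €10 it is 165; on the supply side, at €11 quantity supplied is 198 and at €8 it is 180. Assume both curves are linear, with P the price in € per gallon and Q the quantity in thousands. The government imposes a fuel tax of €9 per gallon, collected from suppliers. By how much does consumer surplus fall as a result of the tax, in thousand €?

Demand slope: (165 − 168)/(10 − 9) = -3, so Qd = 195 − 3P.
Supply slope: (180 − 198)/(8 − 11) = 6, so Qs = 6P + 132.
Before the tax: set 195 − 3P = 6P + 132 → P* = €7, Q* = 174.
With the tax collected from suppliers, supply shifts: Qs = 6(P − 9) + 132.
New equilibrium: buyers pay €13, suppliers receive €4, Q = 156. (Wedge: Pb − Ps = 9.)
ΔCS is the trapezoid between Q = 156 and Q = 174 of height €6: ½ · (174 + 156) · 6 = €990.

Consumer surplus falls by €990 thousand.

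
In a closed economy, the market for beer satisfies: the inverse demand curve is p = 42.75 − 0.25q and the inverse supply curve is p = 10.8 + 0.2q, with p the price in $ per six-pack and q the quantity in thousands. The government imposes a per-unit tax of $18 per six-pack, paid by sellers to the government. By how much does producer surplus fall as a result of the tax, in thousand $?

Producer surplus falls by $408 thousand.

Rewrite in direct form: qd = 171 − 4p and qs = 5p − 54.
Without the tax, 171 − 4p = 5p − 54 gives 9p = 225, so p* = $25 and q* = 71.
With the tax collected from sellers, supply shifts: qs = 5(p − 18) − 54.
Solving gives q = 31 with consumers paying $35 and sellers receiving $17 (the $18 wedge).
ΔPS is the trapezoid between Q = 31 and Q = 71 of height $8: ½ · (71 + 31) · 8 = $408.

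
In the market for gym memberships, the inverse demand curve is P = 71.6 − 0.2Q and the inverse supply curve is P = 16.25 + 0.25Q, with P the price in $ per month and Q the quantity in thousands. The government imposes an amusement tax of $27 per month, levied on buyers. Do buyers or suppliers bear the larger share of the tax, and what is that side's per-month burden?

Rewrite in direct form: Qd = 358 − 5P and Qs = 4P − 65.
Without the tax, 358 − 5P = 4P − 65 gives 9P = 423, so P* = $47 and Q* = 123.
With the tax collected from buyers, demand (in seller-price terms) shifts: Qd = 358 − 5(P + 27).
Solving gives Q = 63 with buyers paying $59 and suppliers receiving $32 (the $27 wedge).
Per-month burden: buyers $12, suppliers $15.
Suppliers take the larger share because supply is less price-elastic here (demand slope 5 vs supply slope 4).

Suppliers bear the larger share: $15 per month.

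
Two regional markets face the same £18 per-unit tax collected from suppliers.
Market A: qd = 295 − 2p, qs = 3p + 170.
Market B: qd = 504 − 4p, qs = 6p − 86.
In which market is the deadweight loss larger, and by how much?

Market B, by £194.4.

Market A: pre-tax p* = £25, q* = 245; post-tax q = 223.4; deadweight loss = £194.4.
Market B: pre-tax p* = £59, q* = 268; post-tax q = 224.8; deadweight loss = £388.8.
Difference: £194.4 vs £388.8 → market B is larger by £194.4.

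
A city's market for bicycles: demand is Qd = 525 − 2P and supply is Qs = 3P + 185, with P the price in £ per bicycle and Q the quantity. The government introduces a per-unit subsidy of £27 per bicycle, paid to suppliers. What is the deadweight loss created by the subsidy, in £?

Before the subsidy: set 525 − 2P = 3P + 185 → P* = £68, Q* = 389.
With a per-unit subsidy paid to suppliers, each receives P + 27 per unit sold, so supply becomes Qs = 3(P + 27) + 185.
New equilibrium: consumers pay £51.8, suppliers receive £78.8, Q = 421.4. (Wedge: Pb − Ps = −27.)
Quantity rises by |ΔQ| = |389 − 421.4| = 32.4.
DWL = ½ · t · |ΔQ| = ½ · 27 · 32.4 = £437.4.

Deadweight loss = £437.4.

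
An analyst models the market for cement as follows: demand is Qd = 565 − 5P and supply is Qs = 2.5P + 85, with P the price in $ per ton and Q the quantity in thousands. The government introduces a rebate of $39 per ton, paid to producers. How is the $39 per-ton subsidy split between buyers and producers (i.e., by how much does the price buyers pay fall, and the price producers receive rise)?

Buyers gain $13 per ton; producers gain $26 per ton.

Before the subsidy: set 565 − 5P = 2.5P + 85 → P* = $64, Q* = 245.
With a per-unit subsidy paid to producers, each receives P + 39 per unit sold, so supply becomes Qs = 2.5(P + 39) + 85.
Solving gives Q = 310 with buyers paying $51 and producers receiving $90 (the $39 wedge).
Gain to buyers: $13; to producers: $26. (They sum to $39.)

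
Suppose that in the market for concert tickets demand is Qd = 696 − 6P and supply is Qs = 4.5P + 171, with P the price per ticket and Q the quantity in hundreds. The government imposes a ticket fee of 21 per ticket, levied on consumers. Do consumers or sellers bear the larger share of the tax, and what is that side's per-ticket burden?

Sellers bear the larger share: 12 per ticket.

Without the tax, 696 − 6P = 4.5P + 171 gives 10.5P = 525, so P* = 50 and Q* = 396.
With the tax collected from consumers, demand (in seller-price terms) shifts: Qd = 696 − 6(P + 21).
New equilibrium: consumers pay 59, sellers receive 38, Q = 342. (Wedge: Pb − Ps = 21.)
Per-ticket burden: consumers 9, sellers 12.
Sellers take the larger share because supply is less price-elastic here (demand slope 6 vs supply slope 4.5).
The less price-elastic side of the market bears the larger share of a per-unit tax.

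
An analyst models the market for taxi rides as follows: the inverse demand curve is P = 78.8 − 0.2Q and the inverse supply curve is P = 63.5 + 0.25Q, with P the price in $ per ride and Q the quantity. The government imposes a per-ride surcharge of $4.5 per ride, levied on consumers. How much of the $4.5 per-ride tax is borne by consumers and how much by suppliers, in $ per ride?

Consumers bear $2 per ride; suppliers bear $2.5 per ride.

Inverting to Q(P) form: Qd = 394 − 5P; Qs = 4P − 254.
Before the tax: set 394 − 5P = 4P − 254 → P* = $72, Q* = 34.
With the tax collected from consumers, demand (in seller-price terms) shifts: Qd = 394 − 5(P + 4.5).
Solving gives Q = 24 with consumers paying $74 and suppliers receiving $69.5 (the $4.5 wedge).
Burden on consumers: $2; on suppliers: $2.5. (They sum to $4.5.)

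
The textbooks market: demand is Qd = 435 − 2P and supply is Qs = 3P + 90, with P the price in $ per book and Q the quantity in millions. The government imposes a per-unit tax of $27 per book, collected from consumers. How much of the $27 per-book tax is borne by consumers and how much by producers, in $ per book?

Consumers bear $16.2 per book; producers bear $10.8 per book.

Without the tax, 435 − 2P = 3P + 90 gives 5P = 345, so P* = $69 and Q* = 297.
With the tax collected from consumers, demand (in seller-price terms) shifts: Qd = 435 − 2(P + 27).
Solving gives Q = 264.6 with consumers paying $85.2 and producers receiving $58.2 (the $27 wedge).
Burden on consumers: $16.2; on producers: $10.8. (They sum to $27.)
The less price-elastic side of the market bears the larger share of a per-unit tax.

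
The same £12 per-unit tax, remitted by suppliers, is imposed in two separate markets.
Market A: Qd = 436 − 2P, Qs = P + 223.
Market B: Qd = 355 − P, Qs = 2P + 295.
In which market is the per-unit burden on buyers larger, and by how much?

Market B, by £4.

Market A: pre-tax P* = £71, Q* = 294; post-tax Q = 286; per-unit burden on buyers = £4.
Market B: pre-tax P* = £20, Q* = 335; post-tax Q = 327; per-unit burden on buyers = £8.
Difference: £4 vs £8 → market B is larger by £4.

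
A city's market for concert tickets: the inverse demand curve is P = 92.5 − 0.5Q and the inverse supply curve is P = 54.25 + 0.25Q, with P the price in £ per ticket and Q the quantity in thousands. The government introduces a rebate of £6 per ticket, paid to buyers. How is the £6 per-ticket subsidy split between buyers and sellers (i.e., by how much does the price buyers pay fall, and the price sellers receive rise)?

Rewrite in direct form: Qd = 185 − 2P and Qs = 4P − 217.
Before the subsidy: set 185 − 2P = 4P − 217 → P* = £67, Q* = 51.
With a per-unit subsidy paid to buyers, each effectively pays P − 6, so demand becomes Qd = 185 − 2(P − 6).
Solving gives Q = 59 with buyers paying £63 and sellers receiving £69 (the £6 wedge).
Gain to buyers: £4; to sellers: £2. (They sum to £6.)

Buyers gain £4 per ticket; sellers gain £2 per ticket.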